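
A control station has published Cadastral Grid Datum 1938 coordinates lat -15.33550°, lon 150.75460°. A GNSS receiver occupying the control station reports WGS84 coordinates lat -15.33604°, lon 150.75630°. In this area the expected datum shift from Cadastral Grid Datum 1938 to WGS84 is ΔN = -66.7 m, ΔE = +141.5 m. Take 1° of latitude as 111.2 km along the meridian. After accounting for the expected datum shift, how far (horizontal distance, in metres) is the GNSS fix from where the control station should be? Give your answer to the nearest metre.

Observed coordinate differences: Δφ = -0.00054°, Δλ = +0.00170°.
Converting to metres (1° lat = 111200 m, cos φ = 0.964394): observed ΔN = -60.0 m, observed ΔE = 182.3 m.
Subtracting the expected shift leaves a residual of -60.0 − (-66.7) = 6.7 m north and 182.3 − (141.5) = 40.8 m east.
Residual distance = √(6.7² + 40.8²) = 41.3 m.

41 m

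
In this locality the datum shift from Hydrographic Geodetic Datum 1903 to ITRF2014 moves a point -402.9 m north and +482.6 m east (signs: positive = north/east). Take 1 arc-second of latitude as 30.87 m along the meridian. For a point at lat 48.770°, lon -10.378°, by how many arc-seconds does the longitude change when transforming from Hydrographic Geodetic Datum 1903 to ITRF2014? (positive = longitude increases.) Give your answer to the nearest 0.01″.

At latitude 48.770°, cos φ = 0.659083.
1″ of longitude at this latitude = 30.87 × cos φ = 20.3459 m, so Δλ = 482.6 / 20.3459 = 23.720″.

Δλ = 23.72″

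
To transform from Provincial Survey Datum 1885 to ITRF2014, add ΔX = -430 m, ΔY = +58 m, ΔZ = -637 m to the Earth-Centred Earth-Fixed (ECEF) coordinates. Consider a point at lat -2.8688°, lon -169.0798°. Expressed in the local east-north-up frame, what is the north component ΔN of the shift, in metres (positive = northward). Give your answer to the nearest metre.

ΔN = -616 m

At φ = -2.8688°, λ = -169.0798°: sin φ = -0.050049, cos φ = 0.998747, sin λ = -0.189442, cos λ = -0.981892.
ΔN = −sin φ cos λ·ΔX − sin φ sin λ·ΔY + cos φ·ΔZ = −(-0.050049)(-0.981892)(-430) − (-0.050049)(-0.189442)(58) + (0.998747)(-637) = -615.62 m.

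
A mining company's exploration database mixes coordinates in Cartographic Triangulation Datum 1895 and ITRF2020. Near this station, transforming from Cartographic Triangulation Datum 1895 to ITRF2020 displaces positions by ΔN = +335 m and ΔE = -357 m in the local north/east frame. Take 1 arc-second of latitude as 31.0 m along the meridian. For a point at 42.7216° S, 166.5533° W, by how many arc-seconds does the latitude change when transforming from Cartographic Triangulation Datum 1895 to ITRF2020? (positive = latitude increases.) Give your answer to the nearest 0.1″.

1″ of latitude = 31.00 m, so Δφ = 335.0 / 31.00 = 10.806″.

Δφ = 10.8″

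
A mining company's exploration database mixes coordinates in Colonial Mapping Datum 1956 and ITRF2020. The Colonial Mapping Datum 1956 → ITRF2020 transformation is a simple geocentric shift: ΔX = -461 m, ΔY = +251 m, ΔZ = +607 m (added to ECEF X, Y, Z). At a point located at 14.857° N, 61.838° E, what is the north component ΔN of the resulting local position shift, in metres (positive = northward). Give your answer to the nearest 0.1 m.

At φ = 14.857°, λ = 61.838°: sin φ = 0.256407, cos φ = 0.966569, sin λ = 0.881617, cos λ = 0.471966.
ΔN = −sin φ cos λ·ΔX − sin φ sin λ·ΔY + cos φ·ΔZ = −(0.256407)(0.471966)(-461) − (0.256407)(0.881617)(251) + (0.966569)(607) = 585.76 m.

ΔN = 585.8 m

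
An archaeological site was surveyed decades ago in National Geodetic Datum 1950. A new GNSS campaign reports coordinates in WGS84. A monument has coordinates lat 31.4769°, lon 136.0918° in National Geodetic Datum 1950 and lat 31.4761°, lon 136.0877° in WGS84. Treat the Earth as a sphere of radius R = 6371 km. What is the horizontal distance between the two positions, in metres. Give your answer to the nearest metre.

Δφ = 31.4761° − 31.4769° = -0.0008°; Δλ = 136.0877° − 136.0918° = -0.0041°.
1° along a meridian = πR/180 = 111195 m.
ΔN = Δφ × 111195 = -89.0 m; ΔE = Δλ × 111195 × cos(31.4769°) = -0.0041 × 111195 × 0.852851 = -388.8 m.
Distance = √(ΔE² + ΔN²) = √((-388.8)² + (-89.0)²) = 398.9 m.

399 m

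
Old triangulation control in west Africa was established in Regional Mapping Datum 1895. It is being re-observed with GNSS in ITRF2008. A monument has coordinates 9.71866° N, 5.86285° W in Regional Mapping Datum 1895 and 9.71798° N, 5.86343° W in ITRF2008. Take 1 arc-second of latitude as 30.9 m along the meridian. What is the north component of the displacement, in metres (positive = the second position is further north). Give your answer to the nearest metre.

Δφ = 9.71798° − 9.71866° = -0.00068°; Δλ = -5.86343° − -5.86285° = -0.00058°.
1° of latitude = 3600 × 30.90 = 111240 m.
ΔN = Δφ × 111240 = -75.6 m; ΔE = Δλ × 111240 × cos(9.71866°) = -0.00058 × 111240 × 0.985649 = -63.6 m.

ΔN = -76 m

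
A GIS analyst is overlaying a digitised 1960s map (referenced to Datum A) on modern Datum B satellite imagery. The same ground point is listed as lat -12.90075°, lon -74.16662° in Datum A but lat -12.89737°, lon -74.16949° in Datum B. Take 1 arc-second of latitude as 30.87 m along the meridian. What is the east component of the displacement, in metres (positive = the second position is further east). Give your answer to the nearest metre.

ΔE = -311 m

Δφ = -12.89737° − -12.90075° = +0.00338°; Δλ = -74.16949° − -74.16662° = -0.00287°.
1° of latitude = 3600 × 30.87 = 111132 m.
ΔN = Δφ × 111132 = 375.6 m; ΔE = Δλ × 111132 × cos(-12.90075°) = -0.00287 × 111132 × 0.974758 = -310.9 m.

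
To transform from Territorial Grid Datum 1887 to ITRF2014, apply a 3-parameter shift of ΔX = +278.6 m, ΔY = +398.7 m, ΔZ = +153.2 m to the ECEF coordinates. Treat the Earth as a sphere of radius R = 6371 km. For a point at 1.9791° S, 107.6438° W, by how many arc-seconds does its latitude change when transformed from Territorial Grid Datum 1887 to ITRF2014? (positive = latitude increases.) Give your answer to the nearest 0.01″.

Δφ = 4.44″

sin φ = -0.034535, cos φ = 0.999403, sin λ = -0.952959, cos λ = -0.303098.
North component: ΔN = −sin φ cos λ·ΔX − sin φ sin λ·ΔY + cos φ·ΔZ = −(-0.034535)(-0.303098)(278.6) − (-0.034535)(-0.952959)(398.7) + (0.999403)(153.2) = 137.07 m.
1° of latitude spans πR/180 = 111195 m, so Δφ = 137.07 / 111195 × 3600 = 4.438″.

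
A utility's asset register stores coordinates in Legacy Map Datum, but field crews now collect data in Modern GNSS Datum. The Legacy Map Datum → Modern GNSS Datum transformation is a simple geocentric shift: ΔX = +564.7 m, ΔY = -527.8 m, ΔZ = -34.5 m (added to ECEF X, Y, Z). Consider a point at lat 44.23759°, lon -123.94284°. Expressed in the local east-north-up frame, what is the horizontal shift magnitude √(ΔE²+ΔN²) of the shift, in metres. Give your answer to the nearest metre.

At φ = 44.23759°, λ = -123.94284°: sin φ = 0.697635, cos φ = 0.716453, sin λ = -0.829595, cos λ = -0.558366.
ΔE = −sin λ·ΔX + cos λ·ΔY = −(-0.829595)·(564.7) + (-0.558366)·(-527.8) = 763.18 m.
ΔN = −sin φ cos λ·ΔX − sin φ sin λ·ΔY + cos φ·ΔZ = −(0.697635)(-0.558366)(564.7) − (0.697635)(-0.829595)(-527.8) + (0.716453)(-34.5) = -110.21 m.
Horizontal magnitude = √(ΔE² + ΔN²) = √(763.18² + (-110.21)²) = 771.09 m.

771 m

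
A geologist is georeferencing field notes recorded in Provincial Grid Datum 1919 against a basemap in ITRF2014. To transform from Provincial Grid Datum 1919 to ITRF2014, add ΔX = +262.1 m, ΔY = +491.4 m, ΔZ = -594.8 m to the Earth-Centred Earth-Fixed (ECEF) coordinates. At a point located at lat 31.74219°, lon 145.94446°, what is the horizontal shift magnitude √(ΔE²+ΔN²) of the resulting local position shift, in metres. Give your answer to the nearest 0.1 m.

771.0 m

The local east axis at (φ, λ) is (−sin λ, cos λ, 0), so ΔE = −sin(145.94446°)·262.1 + cos(145.94446°)·491.4 = -553.90 m.
The local north axis is (−sin φ cos λ, −sin φ sin λ, cos φ), giving ΔN = 114.241 − 144.773 − 505.832 = -536.36 m.
Horizontal magnitude = √(ΔE² + ΔN²) = √((-553.90)² + (-536.36)²) = 771.03 m.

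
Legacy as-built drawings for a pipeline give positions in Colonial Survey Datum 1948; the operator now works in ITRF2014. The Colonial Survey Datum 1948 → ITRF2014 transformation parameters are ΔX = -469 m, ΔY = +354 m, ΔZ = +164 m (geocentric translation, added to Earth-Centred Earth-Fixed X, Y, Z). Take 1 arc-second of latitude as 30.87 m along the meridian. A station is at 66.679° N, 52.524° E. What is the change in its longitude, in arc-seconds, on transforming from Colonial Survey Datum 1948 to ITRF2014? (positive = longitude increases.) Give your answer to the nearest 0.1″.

Δλ = 48.1″

sin φ = 0.918301, cos φ = 0.395882, sin λ = 0.793608, cos λ = 0.608429.
East component: ΔE = −sin λ·ΔX + cos λ·ΔY = −(0.793608)(-469) + (0.608429)(354) = 587.59 m.
1° of latitude spans 3600 × 30.87 = 111132 m; at latitude φ, 1° of longitude spans that × cos φ = 43995.2 m, so Δλ = 587.59 / 43995.2 × 3600 = 48.081″.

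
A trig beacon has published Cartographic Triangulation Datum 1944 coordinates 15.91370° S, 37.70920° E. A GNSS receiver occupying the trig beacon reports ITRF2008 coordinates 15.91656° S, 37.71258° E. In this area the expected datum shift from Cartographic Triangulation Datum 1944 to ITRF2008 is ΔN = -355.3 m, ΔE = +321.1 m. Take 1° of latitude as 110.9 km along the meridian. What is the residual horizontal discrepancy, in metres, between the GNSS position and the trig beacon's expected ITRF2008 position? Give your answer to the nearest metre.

Observed coordinate differences: Δφ = -0.00286°, Δλ = +0.00338°.
Converting to metres (1° lat = 110900 m, cos φ = 0.961676): observed ΔN = -317.2 m, observed ΔE = 360.5 m.
Subtracting the expected shift leaves a residual of -317.2 − (-355.3) = 38.1 m north and 360.5 − (321.1) = 39.4 m east.
Residual distance = √(38.1² + 39.4²) = 54.8 m.

55 m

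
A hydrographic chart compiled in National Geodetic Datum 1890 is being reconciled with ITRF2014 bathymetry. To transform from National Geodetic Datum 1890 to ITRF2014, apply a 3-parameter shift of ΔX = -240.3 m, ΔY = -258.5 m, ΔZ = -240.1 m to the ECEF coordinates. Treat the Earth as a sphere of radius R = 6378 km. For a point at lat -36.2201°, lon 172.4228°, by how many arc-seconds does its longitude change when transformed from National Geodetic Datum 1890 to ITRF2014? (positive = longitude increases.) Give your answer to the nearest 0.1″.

sin φ = -0.590889, cos φ = 0.806753, sin λ = 0.131862, cos λ = -0.991268.
East component: ΔE = −sin λ·ΔX + cos λ·ΔY = −(0.131862)(-240.3) + (-0.991268)(-258.5) = 287.93 m.
1° of latitude spans πR/180 = 111317 m; at latitude φ, 1° of longitude spans that × cos φ = 89805.4 m, so Δλ = 287.93 / 89805.4 × 3600 = 11.542″.

Δλ = 11.5″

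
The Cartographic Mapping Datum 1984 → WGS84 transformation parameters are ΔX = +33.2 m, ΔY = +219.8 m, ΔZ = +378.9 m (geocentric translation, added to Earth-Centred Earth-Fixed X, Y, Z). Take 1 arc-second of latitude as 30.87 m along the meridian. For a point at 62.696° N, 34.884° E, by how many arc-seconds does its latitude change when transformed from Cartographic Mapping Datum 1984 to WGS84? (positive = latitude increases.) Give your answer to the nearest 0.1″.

Δφ = 1.2″

sin φ = 0.888585, cos φ = 0.458712, sin λ = 0.571917, cos λ = 0.820312.
North component: ΔN = −sin φ cos λ·ΔX − sin φ sin λ·ΔY + cos φ·ΔZ = −(0.888585)(0.820312)(33.2) − (0.888585)(0.571917)(219.8) + (0.458712)(378.9) = 37.90 m.
1° of latitude spans 3600 × 30.87 = 111132 m, so Δφ = 37.90 / 111132 × 3600 = 1.228″.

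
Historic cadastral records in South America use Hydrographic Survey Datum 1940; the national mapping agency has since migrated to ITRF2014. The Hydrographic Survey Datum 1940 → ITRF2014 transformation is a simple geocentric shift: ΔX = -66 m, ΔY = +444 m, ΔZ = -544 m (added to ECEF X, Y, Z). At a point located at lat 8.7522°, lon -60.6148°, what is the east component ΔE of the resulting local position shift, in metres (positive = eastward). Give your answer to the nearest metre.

ΔE = 160 m

The local east axis at (φ, λ) is (−sin λ, cos λ, 0), so ΔE = −sin(-60.6148°)·(-66) + cos(-60.6148°)·444 = 160.35 m.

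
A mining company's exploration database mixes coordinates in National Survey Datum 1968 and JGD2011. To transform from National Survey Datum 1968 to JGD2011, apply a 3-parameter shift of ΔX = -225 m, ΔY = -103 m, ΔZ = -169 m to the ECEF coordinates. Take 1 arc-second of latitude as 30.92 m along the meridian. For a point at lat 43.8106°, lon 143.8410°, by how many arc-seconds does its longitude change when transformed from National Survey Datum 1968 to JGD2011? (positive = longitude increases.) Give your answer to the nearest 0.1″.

Δλ = 9.7″

sin φ = 0.692277, cos φ = 0.721632, sin λ = 0.590028, cos λ = -0.807383.
East component: ΔE = −sin λ·ΔX + cos λ·ΔY = −(0.590028)(-225) + (-0.807383)(-103) = 215.92 m.
1° of latitude spans 3600 × 30.92 = 111312 m; at latitude φ, 1° of longitude spans that × cos φ = 80326.3 m, so Δλ = 215.92 / 80326.3 × 3600 = 9.677″.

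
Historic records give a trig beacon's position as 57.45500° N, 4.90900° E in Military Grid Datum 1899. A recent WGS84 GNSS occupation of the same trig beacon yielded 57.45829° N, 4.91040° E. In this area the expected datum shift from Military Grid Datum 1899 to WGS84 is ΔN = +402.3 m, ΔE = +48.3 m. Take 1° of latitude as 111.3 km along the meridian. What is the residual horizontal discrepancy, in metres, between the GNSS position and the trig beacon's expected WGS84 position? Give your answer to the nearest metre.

Observed coordinate differences: Δφ = +0.00329°, Δλ = +0.00140°.
Converting to metres (1° lat = 111300 m, cos φ = 0.537962): observed ΔN = 366.2 m, observed ΔE = 83.8 m.
Subtracting the expected shift leaves a residual of 366.2 − (402.3) = -36.1 m north and 83.8 − (48.3) = 35.5 m east.
Residual distance = √((-36.1)² + 35.5²) = 50.7 m.

51 m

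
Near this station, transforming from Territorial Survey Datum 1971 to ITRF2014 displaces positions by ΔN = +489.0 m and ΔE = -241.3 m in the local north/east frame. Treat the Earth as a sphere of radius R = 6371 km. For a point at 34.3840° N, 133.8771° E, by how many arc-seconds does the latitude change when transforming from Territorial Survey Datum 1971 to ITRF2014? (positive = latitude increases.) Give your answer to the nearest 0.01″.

Δφ = 15.83″

On a sphere of radius R, 1 rad of latitude = R, so Δφ = ΔN / R = 489.0 / 6371000 = 7.6754e-05 rad = 15.832″.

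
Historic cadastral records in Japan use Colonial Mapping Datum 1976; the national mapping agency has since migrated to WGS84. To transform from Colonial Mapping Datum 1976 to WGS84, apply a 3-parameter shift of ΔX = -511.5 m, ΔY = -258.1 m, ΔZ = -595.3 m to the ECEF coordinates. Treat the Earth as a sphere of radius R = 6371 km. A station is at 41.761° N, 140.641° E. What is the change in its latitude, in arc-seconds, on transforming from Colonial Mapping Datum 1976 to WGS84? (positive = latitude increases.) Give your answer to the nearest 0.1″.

Δφ = -19.4″

sin φ = 0.666025, cos φ = 0.745930, sin λ = 0.634177, cos λ = -0.773188.
North component: ΔN = −sin φ cos λ·ΔX − sin φ sin λ·ΔY + cos φ·ΔZ = −(0.666025)(-0.773188)(-511.5) − (0.666025)(0.634177)(-258.1) + (0.745930)(-595.3) = -598.44 m.
1° of latitude spans πR/180 = 111195 m, so Δφ = -598.44 / 111195 × 3600 = -19.375″.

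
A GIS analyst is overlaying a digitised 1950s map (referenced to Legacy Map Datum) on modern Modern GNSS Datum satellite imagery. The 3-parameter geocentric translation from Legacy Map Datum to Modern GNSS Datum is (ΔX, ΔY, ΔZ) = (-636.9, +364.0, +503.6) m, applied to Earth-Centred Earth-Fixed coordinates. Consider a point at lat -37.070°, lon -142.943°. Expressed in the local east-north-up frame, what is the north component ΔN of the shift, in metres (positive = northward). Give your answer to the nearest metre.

ΔN = 576 m

At φ = -37.070°, λ = -142.943°: sin φ = -0.602790, cos φ = 0.797900, sin λ = -0.602609, cos λ = -0.798036.
ΔN = −sin φ cos λ·ΔX − sin φ sin λ·ΔY + cos φ·ΔZ = −(-0.602790)(-0.798036)(-636.9) − (-0.602790)(-0.602609)(364.0) + (0.797900)(503.6) = 575.98 m.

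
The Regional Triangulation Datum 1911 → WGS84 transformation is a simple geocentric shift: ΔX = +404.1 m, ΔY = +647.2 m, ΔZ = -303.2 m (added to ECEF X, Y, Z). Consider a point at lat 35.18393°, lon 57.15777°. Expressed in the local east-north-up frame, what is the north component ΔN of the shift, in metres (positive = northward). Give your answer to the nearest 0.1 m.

ΔN = -687.4 m

At φ = 35.18393°, λ = 57.15777°: sin φ = 0.576203, cos φ = 0.817307, sin λ = 0.840167, cos λ = 0.542328.
ΔN = −sin φ cos λ·ΔX − sin φ sin λ·ΔY + cos φ·ΔZ = −(0.576203)(0.542328)(404.1) − (0.576203)(0.840167)(647.2) + (0.817307)(-303.2) = -687.40 m.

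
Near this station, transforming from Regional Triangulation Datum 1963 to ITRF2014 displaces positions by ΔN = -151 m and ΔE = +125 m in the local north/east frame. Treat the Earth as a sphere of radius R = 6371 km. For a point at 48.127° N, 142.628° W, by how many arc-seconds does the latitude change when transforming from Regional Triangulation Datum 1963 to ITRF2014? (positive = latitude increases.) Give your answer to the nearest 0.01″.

Δφ = -4.89″

On a sphere of radius R, 1 rad of latitude = R, so Δφ = ΔN / R = -151.0 / 6371000 = -2.3701e-05 rad = -4.889″.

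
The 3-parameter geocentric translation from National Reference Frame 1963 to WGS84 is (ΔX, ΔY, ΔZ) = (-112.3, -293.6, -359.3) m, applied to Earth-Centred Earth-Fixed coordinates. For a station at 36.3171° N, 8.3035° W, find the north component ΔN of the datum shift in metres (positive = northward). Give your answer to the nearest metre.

The local north axis is (−sin φ cos λ, −sin φ sin λ, cos φ), giving ΔN = 65.813 − 25.112 − 289.507 = -248.81 m.

ΔN = -249 m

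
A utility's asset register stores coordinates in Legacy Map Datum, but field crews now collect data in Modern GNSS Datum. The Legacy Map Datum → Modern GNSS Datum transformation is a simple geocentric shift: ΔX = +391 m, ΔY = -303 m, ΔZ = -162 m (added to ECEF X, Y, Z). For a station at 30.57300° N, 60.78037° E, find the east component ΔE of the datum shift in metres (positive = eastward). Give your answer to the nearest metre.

ΔE = -489 m

At φ = 30.57300°, λ = 60.78037°: sin φ = 0.508636, cos φ = 0.860982, sin λ = 0.872755, cos λ = 0.488159.
ΔE = −sin λ·ΔX + cos λ·ΔY = −(0.872755)·(391) + (0.488159)·(-303) = -489.16 m.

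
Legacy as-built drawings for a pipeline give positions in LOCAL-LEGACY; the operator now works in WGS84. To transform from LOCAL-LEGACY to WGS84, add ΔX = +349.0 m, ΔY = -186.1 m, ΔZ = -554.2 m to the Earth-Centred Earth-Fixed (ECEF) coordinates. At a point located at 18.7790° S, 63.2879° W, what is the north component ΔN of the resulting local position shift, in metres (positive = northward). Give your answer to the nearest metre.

ΔN = -421 m

At φ = -18.7790°, λ = -63.2879°: sin φ = -0.321919, cos φ = 0.946767, sin λ = -0.893276, cos λ = 0.449508.
ΔN = −sin φ cos λ·ΔX − sin φ sin λ·ΔY + cos φ·ΔZ = −(-0.321919)(0.449508)(349.0) − (-0.321919)(-0.893276)(-186.1) + (0.946767)(-554.2) = -420.68 m.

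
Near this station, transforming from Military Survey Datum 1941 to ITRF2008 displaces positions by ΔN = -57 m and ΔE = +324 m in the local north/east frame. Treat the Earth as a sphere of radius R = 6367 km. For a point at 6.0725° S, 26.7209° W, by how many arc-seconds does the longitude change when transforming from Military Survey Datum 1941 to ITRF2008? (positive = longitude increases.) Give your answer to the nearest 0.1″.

Δλ = 10.6″

At latitude -6.0725°, cos φ = 0.994389.
One radian of longitude at latitude φ spans R cos φ, so Δλ = ΔE / (R cos φ) = 324.0 / (6367000 × 0.994389) = 5.1175e-05 rad = 10.556″.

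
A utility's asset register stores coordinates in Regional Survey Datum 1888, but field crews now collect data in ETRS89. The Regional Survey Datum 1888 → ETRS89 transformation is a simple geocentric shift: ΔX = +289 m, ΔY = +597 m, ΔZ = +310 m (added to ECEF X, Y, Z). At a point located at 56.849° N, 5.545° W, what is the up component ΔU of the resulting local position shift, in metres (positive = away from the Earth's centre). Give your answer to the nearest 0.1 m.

ΔU = 385.3 m

The local up (radial) axis is (cos φ cos λ, cos φ sin λ, sin φ), giving ΔU = 157.299 − 31.546 + 259.542 = 385.30 m.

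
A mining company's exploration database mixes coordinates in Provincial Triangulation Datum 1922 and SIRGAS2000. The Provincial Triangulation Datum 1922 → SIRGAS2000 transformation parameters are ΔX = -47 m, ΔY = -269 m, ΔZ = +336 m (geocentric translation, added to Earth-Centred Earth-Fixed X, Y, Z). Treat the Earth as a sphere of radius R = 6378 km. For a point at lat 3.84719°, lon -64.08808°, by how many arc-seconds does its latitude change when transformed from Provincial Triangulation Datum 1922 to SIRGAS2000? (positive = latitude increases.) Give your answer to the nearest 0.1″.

Δφ = 10.4″

sin φ = 0.067096, cos φ = 0.997747, sin λ = -0.899467, cos λ = 0.436989.
North component: ΔN = −sin φ cos λ·ΔX − sin φ sin λ·ΔY + cos φ·ΔZ = −(0.067096)(0.436989)(-47) − (0.067096)(-0.899467)(-269) + (0.997747)(336) = 320.39 m.
1° of latitude spans πR/180 = 111317 m, so Δφ = 320.39 / 111317 × 3600 = 10.361″.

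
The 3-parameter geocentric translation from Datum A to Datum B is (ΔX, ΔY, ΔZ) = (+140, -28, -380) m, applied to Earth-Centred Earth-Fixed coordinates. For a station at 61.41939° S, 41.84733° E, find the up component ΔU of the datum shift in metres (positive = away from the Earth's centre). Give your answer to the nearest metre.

At φ = -61.41939°, λ = 41.84733°: sin φ = -0.878145, cos φ = 0.478395, sin λ = 0.667148, cos λ = 0.744925.
ΔU = cos φ cos λ·ΔX + cos φ sin λ·ΔY + sin φ·ΔZ = (0.478395)(0.744925)(140) + (0.478395)(0.667148)(-28) + (-0.878145)(-380) = 374.65 m.

ΔU = 375 m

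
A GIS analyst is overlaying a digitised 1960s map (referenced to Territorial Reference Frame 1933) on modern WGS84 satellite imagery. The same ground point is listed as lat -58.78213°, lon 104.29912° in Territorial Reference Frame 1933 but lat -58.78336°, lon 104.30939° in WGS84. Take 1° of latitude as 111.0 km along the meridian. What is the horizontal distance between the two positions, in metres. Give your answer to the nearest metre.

Δφ = -58.78336° − -58.78213° = -0.00123°; Δλ = 104.30939° − 104.29912° = +0.01027°.
ΔN = Δφ × 111000 = -136.5 m; ΔE = Δλ × 111000 × cos(-58.78213°) = +0.01027 × 111000 × 0.518294 = 590.8 m.
Distance = √(ΔE² + ΔN²) = √(590.8² + (-136.5)²) = 606.4 m.

606 m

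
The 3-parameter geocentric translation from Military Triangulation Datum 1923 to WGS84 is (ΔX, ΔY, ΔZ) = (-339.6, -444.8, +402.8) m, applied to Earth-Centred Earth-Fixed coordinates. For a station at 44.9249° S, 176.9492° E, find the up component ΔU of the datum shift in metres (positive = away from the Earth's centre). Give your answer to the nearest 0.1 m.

At φ = -44.9249°, λ = 176.9492°: sin φ = -0.706179, cos φ = 0.708033, sin λ = 0.053221, cos λ = -0.998583.
ΔU = cos φ cos λ·ΔX + cos φ sin λ·ΔY + sin φ·ΔZ = (0.708033)(-0.998583)(-339.6) + (0.708033)(0.053221)(-444.8) + (-0.706179)(402.8) = -61.10 m.

ΔU = -61.1 m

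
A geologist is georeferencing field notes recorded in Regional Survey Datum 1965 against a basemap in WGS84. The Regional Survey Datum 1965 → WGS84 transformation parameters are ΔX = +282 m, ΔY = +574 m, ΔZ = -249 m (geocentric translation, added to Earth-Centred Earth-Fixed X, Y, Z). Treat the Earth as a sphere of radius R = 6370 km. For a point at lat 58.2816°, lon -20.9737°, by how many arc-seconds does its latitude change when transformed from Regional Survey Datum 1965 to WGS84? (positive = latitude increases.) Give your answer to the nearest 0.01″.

Δφ = -5.83″

sin φ = 0.850642, cos φ = 0.525745, sin λ = -0.357939, cos λ = 0.933745.
North component: ΔN = −sin φ cos λ·ΔX − sin φ sin λ·ΔY + cos φ·ΔZ = −(0.850642)(0.933745)(282) − (0.850642)(-0.357939)(574) + (0.525745)(-249) = -180.13 m.
1° of latitude spans πR/180 = 111177 m, so Δφ = -180.13 / 111177 × 3600 = -5.833″.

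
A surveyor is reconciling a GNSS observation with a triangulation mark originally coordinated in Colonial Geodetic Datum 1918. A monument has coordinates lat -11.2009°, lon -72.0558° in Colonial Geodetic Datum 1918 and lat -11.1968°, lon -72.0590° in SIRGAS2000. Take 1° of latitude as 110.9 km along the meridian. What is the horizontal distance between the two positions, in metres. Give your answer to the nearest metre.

573 m

Δφ = -11.1968° − -11.2009° = +0.0041°; Δλ = -72.0590° − -72.0558° = -0.0032°.
ΔN = Δφ × 110900 = 454.7 m; ΔE = Δλ × 110900 × cos(-11.2009°) = -0.0032 × 110900 × 0.980952 = -348.1 m.
Distance = √(ΔE² + ΔN²) = √((-348.1)² + 454.7²) = 572.7 m.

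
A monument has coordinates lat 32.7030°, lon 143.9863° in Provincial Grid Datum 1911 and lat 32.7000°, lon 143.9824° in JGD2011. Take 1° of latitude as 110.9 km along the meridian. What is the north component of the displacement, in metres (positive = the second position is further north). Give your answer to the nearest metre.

ΔN = -333 m

Δφ = 32.7000° − 32.7030° = -0.0030°; Δλ = 143.9824° − 143.9863° = -0.0039°.
ΔN = Δφ × 110900 = -332.7 m; ΔE = Δλ × 110900 × cos(32.7030°) = -0.0039 × 110900 × 0.841482 = -363.9 m.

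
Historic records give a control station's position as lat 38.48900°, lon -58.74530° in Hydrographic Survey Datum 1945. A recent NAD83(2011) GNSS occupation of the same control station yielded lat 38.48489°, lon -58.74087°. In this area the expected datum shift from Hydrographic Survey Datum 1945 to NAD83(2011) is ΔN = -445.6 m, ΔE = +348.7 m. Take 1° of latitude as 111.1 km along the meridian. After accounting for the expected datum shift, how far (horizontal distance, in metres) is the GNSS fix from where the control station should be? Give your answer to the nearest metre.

Observed coordinate differences: Δφ = -0.00411°, Δλ = +0.00443°.
Converting to metres (1° lat = 111100 m, cos φ = 0.782728): observed ΔN = -456.6 m, observed ΔE = 385.2 m.
Subtracting the expected shift leaves a residual of -456.6 − (-445.6) = -11.0 m north and 385.2 − (348.7) = 36.5 m east.
Residual distance = √((-11.0)² + 36.5²) = 38.2 m.

38 m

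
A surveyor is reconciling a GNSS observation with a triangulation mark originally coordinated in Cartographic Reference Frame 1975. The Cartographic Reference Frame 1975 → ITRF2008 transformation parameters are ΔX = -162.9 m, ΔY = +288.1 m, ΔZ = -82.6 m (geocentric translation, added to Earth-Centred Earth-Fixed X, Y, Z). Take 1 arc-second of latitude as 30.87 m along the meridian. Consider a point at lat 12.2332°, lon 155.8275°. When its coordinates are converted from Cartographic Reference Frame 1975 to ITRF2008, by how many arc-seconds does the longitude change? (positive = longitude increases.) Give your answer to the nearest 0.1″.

sin φ = 0.211891, cos φ = 0.977293, sin λ = 0.409485, cos λ = -0.912317.
East component: ΔE = −sin λ·ΔX + cos λ·ΔY = −(0.409485)(-162.9) + (-0.912317)(288.1) = -196.13 m.
1° of latitude spans 3600 × 30.87 = 111132 m; at latitude φ, 1° of longitude spans that × cos φ = 108608.6 m, so Δλ = -196.13 / 108608.6 × 3600 = -6.501″.

Δλ = -6.5″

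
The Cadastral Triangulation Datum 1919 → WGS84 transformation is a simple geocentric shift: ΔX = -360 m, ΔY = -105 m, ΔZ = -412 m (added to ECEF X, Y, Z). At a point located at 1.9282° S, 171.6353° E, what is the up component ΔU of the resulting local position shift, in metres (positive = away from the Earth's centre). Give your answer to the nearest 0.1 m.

The local up (radial) axis is (cos φ cos λ, cos φ sin λ, sin φ), giving ΔU = 355.969 − 15.266 + 13.863 = 354.57 m.

ΔU = 354.6 m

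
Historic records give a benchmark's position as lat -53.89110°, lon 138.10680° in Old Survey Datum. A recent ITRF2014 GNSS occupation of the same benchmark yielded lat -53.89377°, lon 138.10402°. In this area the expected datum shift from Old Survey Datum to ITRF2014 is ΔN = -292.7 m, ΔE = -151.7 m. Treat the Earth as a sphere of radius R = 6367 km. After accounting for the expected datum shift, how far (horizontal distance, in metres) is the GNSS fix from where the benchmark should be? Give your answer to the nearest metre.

Observed coordinate differences: Δφ = -0.00267°, Δλ = -0.00278°.
Converting to metres (1° lat = 111125 m, cos φ = 0.589322): observed ΔN = -296.7 m, observed ΔE = -182.1 m.
Subtracting the expected shift leaves a residual of -296.7 − (-292.7) = -4.0 m north and -182.1 − (-151.7) = -30.4 m east.
Residual distance = √((-4.0)² + (-30.4)²) = 30.6 m.

31 m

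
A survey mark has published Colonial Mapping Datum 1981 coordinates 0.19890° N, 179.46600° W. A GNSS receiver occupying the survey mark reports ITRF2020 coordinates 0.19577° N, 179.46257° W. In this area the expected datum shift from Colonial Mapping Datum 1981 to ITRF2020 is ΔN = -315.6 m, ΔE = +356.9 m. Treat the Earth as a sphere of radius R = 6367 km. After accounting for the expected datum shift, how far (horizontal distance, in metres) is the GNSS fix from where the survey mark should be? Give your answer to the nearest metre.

40 m

Observed coordinate differences: Δφ = -0.00313°, Δλ = +0.00343°.
Converting to metres (1° lat = 111125 m, cos φ = 0.999994): observed ΔN = -347.8 m, observed ΔE = 381.2 m.
Subtracting the expected shift leaves a residual of -347.8 − (-315.6) = -32.2 m north and 381.2 − (356.9) = 24.3 m east.
Residual distance = √((-32.2)² + 24.3²) = 40.3 m.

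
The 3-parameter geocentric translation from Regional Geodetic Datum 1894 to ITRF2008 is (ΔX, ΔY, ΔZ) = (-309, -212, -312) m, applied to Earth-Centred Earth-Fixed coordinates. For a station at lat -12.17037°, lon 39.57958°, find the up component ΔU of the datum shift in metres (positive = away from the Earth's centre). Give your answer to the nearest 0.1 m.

ΔU = -299.1 m

At φ = -12.17037°, λ = 39.57958°: sin φ = -0.210819, cos φ = 0.977525, sin λ = 0.637149, cos λ = 0.770740.
ΔU = cos φ cos λ·ΔX + cos φ sin λ·ΔY + sin φ·ΔZ = (0.977525)(0.770740)(-309) + (0.977525)(0.637149)(-212) + (-0.210819)(-312) = -299.07 m.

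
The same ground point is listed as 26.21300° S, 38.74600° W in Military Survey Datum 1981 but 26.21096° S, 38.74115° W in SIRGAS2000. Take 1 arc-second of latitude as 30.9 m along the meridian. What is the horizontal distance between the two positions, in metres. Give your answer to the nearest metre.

Δφ = -26.21096° − -26.21300° = +0.00204°; Δλ = -38.74115° − -38.74600° = +0.00485°.
1° of latitude = 3600 × 30.90 = 111240 m.
ΔN = Δφ × 111240 = 226.9 m; ΔE = Δλ × 111240 × cos(-26.21300°) = +0.00485 × 111240 × 0.897158 = 484.0 m.
Distance = √(ΔE² + ΔN²) = √(484.0² + 226.9²) = 534.6 m.

535 m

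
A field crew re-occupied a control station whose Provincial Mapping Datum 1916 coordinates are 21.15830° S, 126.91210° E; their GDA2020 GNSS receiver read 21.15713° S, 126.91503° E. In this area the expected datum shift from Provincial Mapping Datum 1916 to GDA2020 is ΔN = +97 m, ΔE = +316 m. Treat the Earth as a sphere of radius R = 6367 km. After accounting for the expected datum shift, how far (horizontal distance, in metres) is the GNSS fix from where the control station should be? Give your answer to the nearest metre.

35 m

Observed coordinate differences: Δφ = +0.00117°, Δλ = +0.00293°.
Converting to metres (1° lat = 111125 m, cos φ = 0.932587): observed ΔN = 130.0 m, observed ΔE = 303.6 m.
Subtracting the expected shift leaves a residual of 130.0 − (97) = 33.0 m north and 303.6 − (316) = -12.4 m east.
Residual distance = √(33.0² + (-12.4)²) = 35.3 m.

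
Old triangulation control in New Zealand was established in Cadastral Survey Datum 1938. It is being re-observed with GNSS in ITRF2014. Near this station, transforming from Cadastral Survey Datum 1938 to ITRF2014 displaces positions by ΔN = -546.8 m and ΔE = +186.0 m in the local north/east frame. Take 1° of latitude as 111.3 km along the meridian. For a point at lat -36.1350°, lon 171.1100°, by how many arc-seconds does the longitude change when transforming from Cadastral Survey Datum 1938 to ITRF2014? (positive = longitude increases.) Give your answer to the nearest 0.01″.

At latitude -36.1350°, cos φ = 0.807630.
1° of longitude at this latitude = 111.3 × cos φ = 89.89 km, so Δλ = 186.0 / 89889.2 = 0.0020692° = 7.449″.

Δλ = 7.45″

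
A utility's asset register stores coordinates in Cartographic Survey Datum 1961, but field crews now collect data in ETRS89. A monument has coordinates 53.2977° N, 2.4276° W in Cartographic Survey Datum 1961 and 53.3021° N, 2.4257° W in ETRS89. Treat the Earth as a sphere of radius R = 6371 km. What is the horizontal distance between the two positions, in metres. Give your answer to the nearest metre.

Δφ = 53.3021° − 53.2977° = +0.0044°; Δλ = -2.4257° − -2.4276° = +0.0019°.
1° along a meridian = πR/180 = 111195 m.
ΔN = Δφ × 111195 = 489.3 m; ΔE = Δλ × 111195 × cos(53.2977°) = +0.0019 × 111195 × 0.597657 = 126.3 m.
Distance = √(ΔE² + ΔN²) = √(126.3² + 489.3²) = 505.3 m.

505 m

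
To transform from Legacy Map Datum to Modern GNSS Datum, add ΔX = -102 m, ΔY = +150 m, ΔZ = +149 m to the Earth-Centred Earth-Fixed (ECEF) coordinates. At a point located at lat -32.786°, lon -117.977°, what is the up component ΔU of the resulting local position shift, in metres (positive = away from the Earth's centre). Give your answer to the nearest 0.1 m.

At φ = -32.786°, λ = -117.977°: sin φ = -0.541503, cos φ = 0.840699, sin λ = -0.883136, cos λ = -0.469117.
ΔU = cos φ cos λ·ΔX + cos φ sin λ·ΔY + sin φ·ΔZ = (0.840699)(-0.469117)(-102) + (0.840699)(-0.883136)(150) + (-0.541503)(149) = -151.82 m.

ΔU = -151.8 m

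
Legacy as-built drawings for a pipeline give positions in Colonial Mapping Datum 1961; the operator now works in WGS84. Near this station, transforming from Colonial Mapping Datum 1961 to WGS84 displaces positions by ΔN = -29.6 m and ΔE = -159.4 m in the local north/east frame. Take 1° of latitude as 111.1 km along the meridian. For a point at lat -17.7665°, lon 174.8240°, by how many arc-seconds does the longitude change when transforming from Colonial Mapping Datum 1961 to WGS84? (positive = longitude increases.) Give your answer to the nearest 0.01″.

Δλ = -5.42″

At latitude -17.7665°, cos φ = 0.952308.
1° of longitude at this latitude = 111.1 × cos φ = 105.80 km, so Δλ = -159.4 / 105801.4 = -0.0015066° = -5.424″.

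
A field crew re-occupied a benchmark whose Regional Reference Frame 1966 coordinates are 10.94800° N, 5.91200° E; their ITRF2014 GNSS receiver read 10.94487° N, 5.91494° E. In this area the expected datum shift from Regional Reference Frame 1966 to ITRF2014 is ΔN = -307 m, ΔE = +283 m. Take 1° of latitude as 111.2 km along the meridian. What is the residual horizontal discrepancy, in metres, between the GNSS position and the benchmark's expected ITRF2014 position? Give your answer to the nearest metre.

Observed coordinate differences: Δφ = -0.00313°, Δλ = +0.00294°.
Converting to metres (1° lat = 111200 m, cos φ = 0.981800): observed ΔN = -348.1 m, observed ΔE = 321.0 m.
Subtracting the expected shift leaves a residual of -348.1 − (-307) = -41.1 m north and 321.0 − (283) = 38.0 m east.
Residual distance = √((-41.1)² + 38.0²) = 55.9 m.

56 m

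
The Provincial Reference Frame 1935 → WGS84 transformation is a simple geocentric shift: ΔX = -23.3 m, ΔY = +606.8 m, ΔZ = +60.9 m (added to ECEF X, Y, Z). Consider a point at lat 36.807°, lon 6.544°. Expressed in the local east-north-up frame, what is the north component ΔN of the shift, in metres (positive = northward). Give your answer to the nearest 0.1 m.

ΔN = 21.2 m

The local north axis is (−sin φ cos λ, −sin φ sin λ, cos φ), giving ΔN = 13.869 − 41.432 + 48.760 = 21.20 m.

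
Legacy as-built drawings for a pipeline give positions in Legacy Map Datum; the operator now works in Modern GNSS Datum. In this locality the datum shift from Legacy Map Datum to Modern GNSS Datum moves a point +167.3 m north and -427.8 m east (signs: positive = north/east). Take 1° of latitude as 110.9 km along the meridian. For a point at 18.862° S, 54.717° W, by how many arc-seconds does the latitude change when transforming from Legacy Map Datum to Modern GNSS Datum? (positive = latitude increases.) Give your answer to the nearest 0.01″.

Δφ = 5.43″

1° of latitude = 110.9 km, so Δφ = 167.3 / 110900 = 0.0015086° = 5.431″.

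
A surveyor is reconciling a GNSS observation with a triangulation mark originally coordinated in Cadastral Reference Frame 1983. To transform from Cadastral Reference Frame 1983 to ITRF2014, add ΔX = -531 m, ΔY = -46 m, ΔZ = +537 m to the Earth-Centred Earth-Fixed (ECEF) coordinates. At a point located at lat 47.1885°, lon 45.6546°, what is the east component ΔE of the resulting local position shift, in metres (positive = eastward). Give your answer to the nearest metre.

ΔE = 348 m

At φ = 47.1885°, λ = 45.6546°: sin φ = 0.733593, cos φ = 0.679589, sin λ = 0.715139, cos λ = 0.698982.
ΔE = −sin λ·ΔX + cos λ·ΔY = −(0.715139)·(-531) + (0.698982)·(-46) = 347.59 m.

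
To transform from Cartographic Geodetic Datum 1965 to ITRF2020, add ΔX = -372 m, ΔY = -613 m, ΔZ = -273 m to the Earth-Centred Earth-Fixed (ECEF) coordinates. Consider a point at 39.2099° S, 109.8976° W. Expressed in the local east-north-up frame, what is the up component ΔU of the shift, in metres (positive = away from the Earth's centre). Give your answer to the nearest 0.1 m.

At φ = -39.2099°, λ = -109.8976°: sin φ = -0.632163, cos φ = 0.774835, sin λ = -0.940302, cos λ = -0.340340.
ΔU = cos φ cos λ·ΔX + cos φ sin λ·ΔY + sin φ·ΔZ = (0.774835)(-0.340340)(-372) + (0.774835)(-0.940302)(-613) + (-0.632163)(-273) = 717.30 m.

ΔU = 717.3 m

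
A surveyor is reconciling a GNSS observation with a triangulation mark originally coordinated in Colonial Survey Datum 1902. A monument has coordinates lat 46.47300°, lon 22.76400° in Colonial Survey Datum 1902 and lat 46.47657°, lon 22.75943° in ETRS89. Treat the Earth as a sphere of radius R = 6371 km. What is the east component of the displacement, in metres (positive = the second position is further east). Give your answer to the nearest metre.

ΔE = -350 m

Δφ = 46.47657° − 46.47300° = +0.00357°; Δλ = 22.75943° − 22.76400° = -0.00457°.
1° along a meridian = πR/180 = 111195 m.
ΔN = Δφ × 111195 = 397.0 m; ΔE = Δλ × 111195 × cos(46.47300°) = -0.00457 × 111195 × 0.688696 = -350.0 m.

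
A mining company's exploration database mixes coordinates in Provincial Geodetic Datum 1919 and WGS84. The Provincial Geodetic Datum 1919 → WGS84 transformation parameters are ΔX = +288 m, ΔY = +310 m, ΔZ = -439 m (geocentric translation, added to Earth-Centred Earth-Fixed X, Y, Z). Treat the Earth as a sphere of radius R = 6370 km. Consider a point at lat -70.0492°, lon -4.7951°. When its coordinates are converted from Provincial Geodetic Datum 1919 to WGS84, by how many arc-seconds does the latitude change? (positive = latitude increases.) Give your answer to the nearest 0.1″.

sin φ = -0.939986, cos φ = 0.341213, sin λ = -0.083593, cos λ = 0.996500.
North component: ΔN = −sin φ cos λ·ΔX − sin φ sin λ·ΔY + cos φ·ΔZ = −(-0.939986)(0.996500)(288) − (-0.939986)(-0.083593)(310) + (0.341213)(-439) = 95.62 m.
1° of latitude spans πR/180 = 111177 m, so Δφ = 95.62 / 111177 × 3600 = 3.096″.

Δφ = 3.1″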